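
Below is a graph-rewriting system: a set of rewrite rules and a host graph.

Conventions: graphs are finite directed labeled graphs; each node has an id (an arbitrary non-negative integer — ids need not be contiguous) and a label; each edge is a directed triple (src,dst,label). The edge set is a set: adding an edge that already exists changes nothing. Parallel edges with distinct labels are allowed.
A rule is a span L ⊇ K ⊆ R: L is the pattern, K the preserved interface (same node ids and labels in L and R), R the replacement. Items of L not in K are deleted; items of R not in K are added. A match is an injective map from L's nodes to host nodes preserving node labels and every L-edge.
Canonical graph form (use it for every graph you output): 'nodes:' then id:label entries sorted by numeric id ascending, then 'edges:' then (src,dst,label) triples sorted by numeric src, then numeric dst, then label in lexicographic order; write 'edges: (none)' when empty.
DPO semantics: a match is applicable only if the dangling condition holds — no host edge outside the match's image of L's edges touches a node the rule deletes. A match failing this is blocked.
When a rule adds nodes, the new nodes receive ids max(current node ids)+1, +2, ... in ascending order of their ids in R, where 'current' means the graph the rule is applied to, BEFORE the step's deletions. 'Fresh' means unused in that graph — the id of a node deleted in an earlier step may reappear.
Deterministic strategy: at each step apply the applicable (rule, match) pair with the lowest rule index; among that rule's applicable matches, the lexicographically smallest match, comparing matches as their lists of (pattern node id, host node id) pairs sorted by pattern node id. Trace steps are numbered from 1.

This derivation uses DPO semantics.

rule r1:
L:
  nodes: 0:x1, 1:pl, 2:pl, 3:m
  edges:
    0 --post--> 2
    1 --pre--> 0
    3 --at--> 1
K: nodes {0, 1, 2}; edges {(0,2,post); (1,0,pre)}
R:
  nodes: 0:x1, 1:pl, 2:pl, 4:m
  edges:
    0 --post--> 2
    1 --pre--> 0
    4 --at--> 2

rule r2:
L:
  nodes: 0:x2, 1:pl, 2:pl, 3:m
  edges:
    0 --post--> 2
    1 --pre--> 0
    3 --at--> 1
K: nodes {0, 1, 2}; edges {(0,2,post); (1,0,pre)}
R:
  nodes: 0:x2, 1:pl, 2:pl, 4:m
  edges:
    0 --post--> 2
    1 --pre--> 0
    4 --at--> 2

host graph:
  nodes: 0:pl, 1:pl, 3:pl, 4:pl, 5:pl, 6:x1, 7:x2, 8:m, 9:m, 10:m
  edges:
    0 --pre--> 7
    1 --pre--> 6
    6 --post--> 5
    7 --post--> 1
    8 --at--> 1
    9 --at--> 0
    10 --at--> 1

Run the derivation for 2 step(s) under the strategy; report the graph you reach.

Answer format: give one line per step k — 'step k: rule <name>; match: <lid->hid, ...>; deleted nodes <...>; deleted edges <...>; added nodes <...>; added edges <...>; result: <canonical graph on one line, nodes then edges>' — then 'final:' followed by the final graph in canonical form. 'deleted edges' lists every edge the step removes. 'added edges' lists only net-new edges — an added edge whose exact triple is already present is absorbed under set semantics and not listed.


step 1: rule r1; match: 0->6, 1->1, 2->5, 3->8; deleted nodes 8; deleted edges (8,1,at); added nodes 11; added edges (11,5,at); result: nodes: 0:pl, 1:pl, 3:pl, 4:pl, 5:pl, 6:x1, 7:x2, 9:m, 10:m, 11:m edges: (0,7,pre); (1,6,pre); (6,5,post); (7,1,post); (9,0,at); (10,1,at); (11,5,at)
step 2: rule r1; match: 0->6, 1->1, 2->5, 3->10; deleted nodes 10; deleted edges (10,1,at); added nodes 12; added edges (12,5,at); result: nodes: 0:pl, 1:pl, 3:pl, 4:pl, 5:pl, 6:x1, 7:x2, 9:m, 11:m, 12:m edges: (0,7,pre); (1,6,pre); (6,5,post); (7,1,post); (9,0,at); (11,5,at); (12,5,at)
final:
nodes: 0:pl, 1:pl, 3:pl, 4:pl, 5:pl, 6:x1, 7:x2, 9:m, 11:m, 12:m
edges: (0,7,pre); (1,6,pre); (6,5,post); (7,1,post); (9,0,at); (11,5,at); (12,5,at)


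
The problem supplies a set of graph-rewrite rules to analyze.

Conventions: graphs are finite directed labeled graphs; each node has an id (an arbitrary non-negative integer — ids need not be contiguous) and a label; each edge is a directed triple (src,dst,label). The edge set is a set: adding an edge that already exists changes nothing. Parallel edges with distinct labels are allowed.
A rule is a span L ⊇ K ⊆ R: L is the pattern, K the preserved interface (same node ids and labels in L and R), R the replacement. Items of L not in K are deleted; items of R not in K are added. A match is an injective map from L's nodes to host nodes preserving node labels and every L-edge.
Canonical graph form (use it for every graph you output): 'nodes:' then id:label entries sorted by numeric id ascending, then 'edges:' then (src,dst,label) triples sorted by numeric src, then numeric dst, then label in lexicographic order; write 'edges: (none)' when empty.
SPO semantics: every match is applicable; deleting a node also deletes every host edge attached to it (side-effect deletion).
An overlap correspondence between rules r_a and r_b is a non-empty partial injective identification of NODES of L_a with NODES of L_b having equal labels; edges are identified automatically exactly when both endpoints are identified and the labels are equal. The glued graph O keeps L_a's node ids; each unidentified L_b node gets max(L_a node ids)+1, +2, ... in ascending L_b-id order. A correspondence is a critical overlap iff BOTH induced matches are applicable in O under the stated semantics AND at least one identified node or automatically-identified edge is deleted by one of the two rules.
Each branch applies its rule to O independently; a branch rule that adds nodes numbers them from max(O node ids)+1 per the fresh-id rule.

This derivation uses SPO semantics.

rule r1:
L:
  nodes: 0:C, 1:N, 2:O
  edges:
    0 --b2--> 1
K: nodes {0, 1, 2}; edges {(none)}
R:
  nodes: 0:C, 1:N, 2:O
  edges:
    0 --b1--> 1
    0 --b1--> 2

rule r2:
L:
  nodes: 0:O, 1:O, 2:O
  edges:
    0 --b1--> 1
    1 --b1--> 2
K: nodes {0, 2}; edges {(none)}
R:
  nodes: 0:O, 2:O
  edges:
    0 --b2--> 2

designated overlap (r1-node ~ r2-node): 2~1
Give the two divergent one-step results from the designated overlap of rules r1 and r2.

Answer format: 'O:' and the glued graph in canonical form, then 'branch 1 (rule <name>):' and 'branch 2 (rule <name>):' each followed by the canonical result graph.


O:
nodes: 0:C, 1:N, 2:O, 3:O, 4:O
edges: (0,1,b2); (2,4,b1); (3,2,b1)
branch 1 (rule r1):
nodes: 0:C, 1:N, 2:O, 3:O, 4:O
edges: (0,1,b1); (0,2,b1); (2,4,b1); (3,2,b1)
branch 2 (rule r2):
nodes: 0:C, 1:N, 3:O, 4:O
edges: (0,1,b2); (3,4,b2)


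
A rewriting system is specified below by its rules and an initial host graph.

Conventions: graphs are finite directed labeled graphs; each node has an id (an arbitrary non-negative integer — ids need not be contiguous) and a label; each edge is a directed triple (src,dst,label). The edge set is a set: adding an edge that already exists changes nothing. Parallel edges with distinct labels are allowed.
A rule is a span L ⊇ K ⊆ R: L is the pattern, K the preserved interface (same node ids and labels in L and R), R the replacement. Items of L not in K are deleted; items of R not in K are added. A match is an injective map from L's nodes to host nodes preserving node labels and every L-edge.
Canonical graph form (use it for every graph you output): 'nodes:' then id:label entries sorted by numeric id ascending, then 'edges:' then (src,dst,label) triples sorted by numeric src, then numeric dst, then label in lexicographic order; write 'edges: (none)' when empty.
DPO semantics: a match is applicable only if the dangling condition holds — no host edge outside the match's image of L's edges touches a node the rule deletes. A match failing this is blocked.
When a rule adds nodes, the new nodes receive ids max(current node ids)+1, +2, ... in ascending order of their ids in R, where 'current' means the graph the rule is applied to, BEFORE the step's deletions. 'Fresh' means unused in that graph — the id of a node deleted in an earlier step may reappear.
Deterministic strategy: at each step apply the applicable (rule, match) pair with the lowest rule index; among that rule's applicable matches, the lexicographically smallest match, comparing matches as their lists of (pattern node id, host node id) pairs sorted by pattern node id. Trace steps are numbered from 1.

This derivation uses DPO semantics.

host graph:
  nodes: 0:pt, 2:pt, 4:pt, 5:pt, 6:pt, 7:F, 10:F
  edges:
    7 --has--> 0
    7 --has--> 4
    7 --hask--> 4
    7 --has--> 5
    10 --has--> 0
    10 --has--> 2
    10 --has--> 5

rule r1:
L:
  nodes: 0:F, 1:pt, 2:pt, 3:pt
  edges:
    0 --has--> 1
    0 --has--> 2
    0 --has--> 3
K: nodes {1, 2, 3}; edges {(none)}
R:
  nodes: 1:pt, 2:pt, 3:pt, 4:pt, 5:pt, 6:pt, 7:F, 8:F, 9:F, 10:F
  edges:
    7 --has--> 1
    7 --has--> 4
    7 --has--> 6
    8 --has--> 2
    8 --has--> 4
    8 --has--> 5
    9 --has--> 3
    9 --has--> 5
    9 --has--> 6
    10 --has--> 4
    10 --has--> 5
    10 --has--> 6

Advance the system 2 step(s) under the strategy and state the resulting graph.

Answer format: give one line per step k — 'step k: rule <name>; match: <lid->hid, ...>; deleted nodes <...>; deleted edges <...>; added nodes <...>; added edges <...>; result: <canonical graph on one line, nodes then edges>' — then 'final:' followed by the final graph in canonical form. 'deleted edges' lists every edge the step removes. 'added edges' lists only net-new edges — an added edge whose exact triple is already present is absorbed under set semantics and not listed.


step 1: rule r1; match: 0->10, 1->0, 2->2, 3->5; deleted nodes 10; deleted edges (10,0,has); (10,2,has); (10,5,has); added nodes 11, 12, 13, 14, 15, 16, 17; added edges (14,0,has); (14,11,has); (14,13,has); (15,2,has); (15,11,has); (15,12,has); (16,5,has); (16,12,has); (16,13,has); (17,11,has); (17,12,has); (17,13,has); result: nodes: 0:pt, 2:pt, 4:pt, 5:pt, 6:pt, 7:F, 11:pt, 12:pt, 13:pt, 14:F, 15:F, 16:F, 17:F edges: (7,0,has); (7,4,has); (7,4,hask); (7,5,has); (14,0,has); (14,11,has); (14,13,has); (15,2,has); (15,11,has); (15,12,has); (16,5,has); (16,12,has); (16,13,has); (17,11,has); (17,12,has); (17,13,has)
step 2: rule r1; match: 0->14, 1->0, 2->11, 3->13; deleted nodes 14; deleted edges (14,0,has); (14,11,has); (14,13,has); added nodes 18, 19, 20, 21, 22, 23, 24; added edges (21,0,has); (21,18,has); (21,20,has); (22,11,has); (22,18,has); (22,19,has); (23,13,has); (23,19,has); (23,20,has); (24,18,has); (24,19,has); (24,20,has); result: nodes: 0:pt, 2:pt, 4:pt, 5:pt, 6:pt, 7:F, 11:pt, 12:pt, 13:pt, 15:F, 16:F, 17:F, 18:pt, 19:pt, 20:pt, 21:F, 22:F, 23:F, 24:F edges: (7,0,has); (7,4,has); (7,4,hask); (7,5,has); (15,2,has); (15,11,has); (15,12,has); (16,5,has); (16,12,has); (16,13,has); (17,11,has); (17,12,has); (17,13,has); (21,0,has); (21,18,has); (21,20,has); (22,11,has); (22,18,has); (22,19,has); (23,13,has); (23,19,has); (23,20,has); (24,18,has); (24,19,has); (24,20,has)
final:
nodes: 0:pt, 2:pt, 4:pt, 5:pt, 6:pt, 7:F, 11:pt, 12:pt, 13:pt, 15:F, 16:F, 17:F, 18:pt, 19:pt, 20:pt, 21:F, 22:F, 23:F, 24:F
edges: (7,0,has); (7,4,has); (7,4,hask); (7,5,has); (15,2,has); (15,11,has); (15,12,has); (16,5,has); (16,12,has); (16,13,has); (17,11,has); (17,12,has); (17,13,has); (21,0,has); (21,18,has); (21,20,has); (22,11,has); (22,18,has); (22,19,has); (23,13,has); (23,19,has); (23,20,has); (24,18,has); (24,19,has); (24,20,has)


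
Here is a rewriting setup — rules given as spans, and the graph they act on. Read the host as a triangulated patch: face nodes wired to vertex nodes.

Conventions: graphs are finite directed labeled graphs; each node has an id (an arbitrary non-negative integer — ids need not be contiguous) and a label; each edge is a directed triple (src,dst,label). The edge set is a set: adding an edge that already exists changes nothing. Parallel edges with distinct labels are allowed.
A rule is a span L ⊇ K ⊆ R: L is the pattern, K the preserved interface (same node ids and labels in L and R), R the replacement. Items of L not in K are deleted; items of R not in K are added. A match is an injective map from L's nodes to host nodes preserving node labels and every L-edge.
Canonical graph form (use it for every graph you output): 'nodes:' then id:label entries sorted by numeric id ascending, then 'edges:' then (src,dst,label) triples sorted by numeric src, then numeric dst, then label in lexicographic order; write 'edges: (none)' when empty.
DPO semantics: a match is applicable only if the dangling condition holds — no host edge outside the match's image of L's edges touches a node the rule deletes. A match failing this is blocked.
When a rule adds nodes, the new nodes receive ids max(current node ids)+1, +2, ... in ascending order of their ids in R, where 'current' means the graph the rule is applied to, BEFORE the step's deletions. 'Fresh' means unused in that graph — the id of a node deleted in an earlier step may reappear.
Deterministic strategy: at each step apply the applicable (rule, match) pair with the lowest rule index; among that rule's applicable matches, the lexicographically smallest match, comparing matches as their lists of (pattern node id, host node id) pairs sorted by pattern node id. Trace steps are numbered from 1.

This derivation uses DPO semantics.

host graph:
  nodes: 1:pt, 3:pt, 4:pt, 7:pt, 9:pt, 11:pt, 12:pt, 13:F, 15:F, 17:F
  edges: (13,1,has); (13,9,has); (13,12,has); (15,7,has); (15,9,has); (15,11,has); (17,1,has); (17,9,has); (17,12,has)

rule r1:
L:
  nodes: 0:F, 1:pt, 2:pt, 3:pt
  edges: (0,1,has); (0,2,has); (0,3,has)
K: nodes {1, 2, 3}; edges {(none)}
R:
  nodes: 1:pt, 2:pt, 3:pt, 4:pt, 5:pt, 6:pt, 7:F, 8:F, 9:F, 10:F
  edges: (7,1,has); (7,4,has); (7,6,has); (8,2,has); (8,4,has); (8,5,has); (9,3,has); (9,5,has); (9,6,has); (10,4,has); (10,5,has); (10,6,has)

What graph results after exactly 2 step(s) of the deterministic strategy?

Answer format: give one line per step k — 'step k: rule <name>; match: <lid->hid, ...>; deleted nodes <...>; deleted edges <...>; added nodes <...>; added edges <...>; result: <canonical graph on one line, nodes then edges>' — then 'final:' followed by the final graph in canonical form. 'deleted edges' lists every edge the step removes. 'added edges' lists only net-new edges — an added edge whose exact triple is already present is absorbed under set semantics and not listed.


step 1: rule r1; match: 0->13, 1->1, 2->9, 3->12; deleted nodes 13; deleted edges (13,1,has); (13,9,has); (13,12,has); added nodes 18, 19, 20, 21, 22, 23, 24; added edges (21,1,has); (21,18,has); (21,20,has); (22,9,has); (22,18,has); (22,19,has); (23,12,has); (23,19,has); (23,20,has); (24,18,has); (24,19,has); (24,20,has); result: nodes: 1:pt, 3:pt, 4:pt, 7:pt, 9:pt, 11:pt, 12:pt, 15:F, 17:F, 18:pt, 19:pt, 20:pt, 21:F, 22:F, 23:F, 24:F edges: (15,7,has); (15,9,has); (15,11,has); (17,1,has); (17,9,has); (17,12,has); (21,1,has); (21,18,has); (21,20,has); (22,9,has); (22,18,has); (22,19,has); (23,12,has); (23,19,has); (23,20,has); (24,18,has); (24,19,has); (24,20,has)
step 2: rule r1; match: 0->15, 1->7, 2->9, 3->11; deleted nodes 15; deleted edges (15,7,has); (15,9,has); (15,11,has); added nodes 25, 26, 27, 28, 29, 30, 31; added edges (28,7,has); (28,25,has); (28,27,has); (29,9,has); (29,25,has); (29,26,has); (30,11,has); (30,26,has); (30,27,has); (31,25,has); (31,26,has); (31,27,has); result: nodes: 1:pt, 3:pt, 4:pt, 7:pt, 9:pt, 11:pt, 12:pt, 17:F, 18:pt, 19:pt, 20:pt, 21:F, 22:F, 23:F, 24:F, 25:pt, 26:pt, 27:pt, 28:F, 29:F, 30:F, 31:F edges: (17,1,has); (17,9,has); (17,12,has); (21,1,has); (21,18,has); (21,20,has); (22,9,has); (22,18,has); (22,19,has); (23,12,has); (23,19,has); (23,20,has); (24,18,has); (24,19,has); (24,20,has); (28,7,has); (28,25,has); (28,27,has); (29,9,has); (29,25,has); (29,26,has); (30,11,has); (30,26,has); (30,27,has); (31,25,has); (31,26,has); (31,27,has)
final:
nodes: 1:pt, 3:pt, 4:pt, 7:pt, 9:pt, 11:pt, 12:pt, 17:F, 18:pt, 19:pt, 20:pt, 21:F, 22:F, 23:F, 24:F, 25:pt, 26:pt, 27:pt, 28:F, 29:F, 30:F, 31:F
edges: (17,1,has); (17,9,has); (17,12,has); (21,1,has); (21,18,has); (21,20,has); (22,9,has); (22,18,has); (22,19,has); (23,12,has); (23,19,has); (23,20,has); (24,18,has); (24,19,has); (24,20,has); (28,7,has); (28,25,has); (28,27,has); (29,9,has); (29,25,has); (29,26,has); (30,11,has); (30,26,has); (30,27,has); (31,25,has); (31,26,has); (31,27,has)


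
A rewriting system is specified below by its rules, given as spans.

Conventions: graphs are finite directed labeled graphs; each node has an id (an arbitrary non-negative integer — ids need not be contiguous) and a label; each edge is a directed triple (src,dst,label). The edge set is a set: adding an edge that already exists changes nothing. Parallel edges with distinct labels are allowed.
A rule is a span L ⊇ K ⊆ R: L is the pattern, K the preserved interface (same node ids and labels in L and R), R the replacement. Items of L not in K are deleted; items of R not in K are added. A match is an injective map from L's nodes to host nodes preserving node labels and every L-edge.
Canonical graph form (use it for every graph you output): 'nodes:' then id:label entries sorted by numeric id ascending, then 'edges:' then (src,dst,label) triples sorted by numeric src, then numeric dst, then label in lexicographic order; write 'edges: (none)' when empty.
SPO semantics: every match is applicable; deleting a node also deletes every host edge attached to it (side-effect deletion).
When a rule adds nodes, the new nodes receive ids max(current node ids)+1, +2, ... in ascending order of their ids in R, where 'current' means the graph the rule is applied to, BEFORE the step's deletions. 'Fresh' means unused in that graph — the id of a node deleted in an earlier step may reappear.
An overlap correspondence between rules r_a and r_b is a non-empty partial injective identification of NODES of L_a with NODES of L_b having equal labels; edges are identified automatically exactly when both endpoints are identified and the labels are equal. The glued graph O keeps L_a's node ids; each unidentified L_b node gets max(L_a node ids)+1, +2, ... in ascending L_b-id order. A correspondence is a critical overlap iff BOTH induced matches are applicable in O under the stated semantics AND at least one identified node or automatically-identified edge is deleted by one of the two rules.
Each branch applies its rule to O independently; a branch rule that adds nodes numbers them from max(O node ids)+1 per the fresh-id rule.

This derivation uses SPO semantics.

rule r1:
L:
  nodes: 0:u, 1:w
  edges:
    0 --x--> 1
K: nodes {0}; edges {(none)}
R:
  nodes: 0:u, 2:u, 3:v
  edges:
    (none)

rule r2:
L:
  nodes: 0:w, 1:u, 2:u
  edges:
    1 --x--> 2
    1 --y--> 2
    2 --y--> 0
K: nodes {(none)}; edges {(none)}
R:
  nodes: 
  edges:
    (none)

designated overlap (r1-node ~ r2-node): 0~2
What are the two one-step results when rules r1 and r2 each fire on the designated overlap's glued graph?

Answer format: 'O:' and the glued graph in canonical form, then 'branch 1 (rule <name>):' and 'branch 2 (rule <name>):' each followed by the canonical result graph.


O:
nodes: 0:u, 1:w, 2:w, 3:u
edges: (0,1,x); (0,2,y); (3,0,x); (3,0,y)
branch 1 (rule r1):
nodes: 0:u, 2:w, 3:u, 4:u, 5:v
edges: (0,2,y); (3,0,x); (3,0,y)
branch 2 (rule r2):
nodes: 1:w
edges: (none)


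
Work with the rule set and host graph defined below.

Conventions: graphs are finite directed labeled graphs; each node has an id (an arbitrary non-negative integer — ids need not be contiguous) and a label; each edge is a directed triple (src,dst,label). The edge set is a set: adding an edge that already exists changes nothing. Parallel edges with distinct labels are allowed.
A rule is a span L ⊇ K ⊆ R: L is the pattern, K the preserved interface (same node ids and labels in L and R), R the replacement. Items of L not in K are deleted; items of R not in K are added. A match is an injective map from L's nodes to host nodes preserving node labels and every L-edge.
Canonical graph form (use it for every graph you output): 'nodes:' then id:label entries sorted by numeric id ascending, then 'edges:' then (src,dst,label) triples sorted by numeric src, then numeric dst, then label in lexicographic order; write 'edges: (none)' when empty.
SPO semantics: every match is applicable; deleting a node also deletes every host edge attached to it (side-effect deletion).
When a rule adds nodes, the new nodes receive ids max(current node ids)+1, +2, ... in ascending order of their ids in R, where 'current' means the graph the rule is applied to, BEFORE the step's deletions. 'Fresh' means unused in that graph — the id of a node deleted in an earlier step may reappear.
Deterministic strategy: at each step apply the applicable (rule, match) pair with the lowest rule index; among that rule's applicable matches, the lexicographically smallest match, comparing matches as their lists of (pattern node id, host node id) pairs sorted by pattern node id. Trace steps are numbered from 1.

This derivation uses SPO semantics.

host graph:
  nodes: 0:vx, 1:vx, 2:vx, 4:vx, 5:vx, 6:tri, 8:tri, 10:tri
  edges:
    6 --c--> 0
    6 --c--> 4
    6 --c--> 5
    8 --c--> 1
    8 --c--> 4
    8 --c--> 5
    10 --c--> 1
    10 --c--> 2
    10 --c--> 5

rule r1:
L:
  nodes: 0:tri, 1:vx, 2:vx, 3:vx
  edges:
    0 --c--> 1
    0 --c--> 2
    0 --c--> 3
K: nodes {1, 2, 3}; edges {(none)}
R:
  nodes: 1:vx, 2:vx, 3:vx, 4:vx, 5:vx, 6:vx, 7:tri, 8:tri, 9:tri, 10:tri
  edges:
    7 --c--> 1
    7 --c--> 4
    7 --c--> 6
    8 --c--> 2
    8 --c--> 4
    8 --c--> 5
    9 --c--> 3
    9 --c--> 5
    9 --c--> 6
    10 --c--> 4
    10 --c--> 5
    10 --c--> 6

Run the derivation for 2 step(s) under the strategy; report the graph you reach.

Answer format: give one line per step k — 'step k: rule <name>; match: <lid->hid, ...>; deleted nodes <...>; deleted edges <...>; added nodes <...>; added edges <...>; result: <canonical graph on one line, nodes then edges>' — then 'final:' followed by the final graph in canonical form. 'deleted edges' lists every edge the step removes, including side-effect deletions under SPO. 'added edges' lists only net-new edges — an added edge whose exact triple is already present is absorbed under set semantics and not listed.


step 1: rule r1; match: 0->6, 1->0, 2->4, 3->5; deleted nodes 6; deleted edges (6,0,c); (6,4,c); (6,5,c); added nodes 11, 12, 13, 14, 15, 16, 17; added edges (14,0,c); (14,11,c); (14,13,c); (15,4,c); (15,11,c); (15,12,c); (16,5,c); (16,12,c); (16,13,c); (17,11,c); (17,12,c); (17,13,c); result: nodes: 0:vx, 1:vx, 2:vx, 4:vx, 5:vx, 8:tri, 10:tri, 11:vx, 12:vx, 13:vx, 14:tri, 15:tri, 16:tri, 17:tri edges: (8,1,c); (8,4,c); (8,5,c); (10,1,c); (10,2,c); (10,5,c); (14,0,c); (14,11,c); (14,13,c); (15,4,c); (15,11,c); (15,12,c); (16,5,c); (16,12,c); (16,13,c); (17,11,c); (17,12,c); (17,13,c)
step 2: rule r1; match: 0->8, 1->1, 2->4, 3->5; deleted nodes 8; deleted edges (8,1,c); (8,4,c); (8,5,c); added nodes 18, 19, 20, 21, 22, 23, 24; added edges (21,1,c); (21,18,c); (21,20,c); (22,4,c); (22,18,c); (22,19,c); (23,5,c); (23,19,c); (23,20,c); (24,18,c); (24,19,c); (24,20,c); result: nodes: 0:vx, 1:vx, 2:vx, 4:vx, 5:vx, 10:tri, 11:vx, 12:vx, 13:vx, 14:tri, 15:tri, 16:tri, 17:tri, 18:vx, 19:vx, 20:vx, 21:tri, 22:tri, 23:tri, 24:tri edges: (10,1,c); (10,2,c); (10,5,c); (14,0,c); (14,11,c); (14,13,c); (15,4,c); (15,11,c); (15,12,c); (16,5,c); (16,12,c); (16,13,c); (17,11,c); (17,12,c); (17,13,c); (21,1,c); (21,18,c); (21,20,c); (22,4,c); (22,18,c); (22,19,c); (23,5,c); (23,19,c); (23,20,c); (24,18,c); (24,19,c); (24,20,c)
final:
nodes: 0:vx, 1:vx, 2:vx, 4:vx, 5:vx, 10:tri, 11:vx, 12:vx, 13:vx, 14:tri, 15:tri, 16:tri, 17:tri, 18:vx, 19:vx, 20:vx, 21:tri, 22:tri, 23:tri, 24:tri
edges: (10,1,c); (10,2,c); (10,5,c); (14,0,c); (14,11,c); (14,13,c); (15,4,c); (15,11,c); (15,12,c); (16,5,c); (16,12,c); (16,13,c); (17,11,c); (17,12,c); (17,13,c); (21,1,c); (21,18,c); (21,20,c); (22,4,c); (22,18,c); (22,19,c); (23,5,c); (23,19,c); (23,20,c); (24,18,c); (24,19,c); (24,20,c)


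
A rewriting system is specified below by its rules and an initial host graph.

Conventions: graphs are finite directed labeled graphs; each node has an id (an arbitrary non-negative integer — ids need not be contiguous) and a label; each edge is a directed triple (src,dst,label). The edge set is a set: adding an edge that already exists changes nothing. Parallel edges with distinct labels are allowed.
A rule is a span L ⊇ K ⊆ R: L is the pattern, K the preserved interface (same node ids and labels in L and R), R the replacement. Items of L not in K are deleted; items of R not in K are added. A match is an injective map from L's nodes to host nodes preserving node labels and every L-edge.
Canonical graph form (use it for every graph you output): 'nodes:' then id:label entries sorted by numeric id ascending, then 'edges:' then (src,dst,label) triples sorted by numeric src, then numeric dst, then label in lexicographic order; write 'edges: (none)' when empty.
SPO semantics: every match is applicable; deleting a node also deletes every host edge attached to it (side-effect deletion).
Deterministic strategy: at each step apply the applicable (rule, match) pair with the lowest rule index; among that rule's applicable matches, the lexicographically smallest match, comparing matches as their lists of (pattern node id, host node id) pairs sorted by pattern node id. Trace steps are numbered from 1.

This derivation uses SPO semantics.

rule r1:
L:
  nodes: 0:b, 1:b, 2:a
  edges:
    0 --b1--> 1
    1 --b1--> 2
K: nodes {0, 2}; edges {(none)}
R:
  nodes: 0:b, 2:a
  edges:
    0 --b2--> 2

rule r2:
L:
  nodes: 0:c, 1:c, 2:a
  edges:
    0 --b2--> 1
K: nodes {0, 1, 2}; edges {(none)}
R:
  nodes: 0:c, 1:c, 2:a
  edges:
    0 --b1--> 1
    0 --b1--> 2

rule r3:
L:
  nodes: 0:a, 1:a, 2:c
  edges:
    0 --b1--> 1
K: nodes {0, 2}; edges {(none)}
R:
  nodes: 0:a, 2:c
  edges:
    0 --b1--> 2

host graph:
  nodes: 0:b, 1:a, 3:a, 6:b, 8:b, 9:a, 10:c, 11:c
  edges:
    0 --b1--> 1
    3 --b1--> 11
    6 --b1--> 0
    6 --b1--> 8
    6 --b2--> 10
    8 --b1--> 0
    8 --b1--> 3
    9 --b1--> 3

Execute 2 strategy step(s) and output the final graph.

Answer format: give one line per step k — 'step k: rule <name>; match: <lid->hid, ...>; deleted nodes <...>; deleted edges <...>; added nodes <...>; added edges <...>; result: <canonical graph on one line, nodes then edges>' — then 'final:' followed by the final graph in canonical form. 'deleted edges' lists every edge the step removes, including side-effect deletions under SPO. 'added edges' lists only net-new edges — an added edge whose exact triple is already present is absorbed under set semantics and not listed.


step 1: rule r1; match: 0->6, 1->0, 2->1; deleted nodes 0; deleted edges (0,1,b1); (6,0,b1); (8,0,b1); added nodes (none); added edges (6,1,b2); result: nodes: 1:a, 3:a, 6:b, 8:b, 9:a, 10:c, 11:c edges: (3,11,b1); (6,1,b2); (6,8,b1); (6,10,b2); (8,3,b1); (9,3,b1)
step 2: rule r1; match: 0->6, 1->8, 2->3; deleted nodes 8; deleted edges (6,8,b1); (8,3,b1); added nodes (none); added edges (6,3,b2); result: nodes: 1:a, 3:a, 6:b, 9:a, 10:c, 11:c edges: (3,11,b1); (6,1,b2); (6,3,b2); (6,10,b2); (9,3,b1)
final:
nodes: 1:a, 3:a, 6:b, 9:a, 10:c, 11:c
edges: (3,11,b1); (6,1,b2); (6,3,b2); (6,10,b2); (9,3,b1)


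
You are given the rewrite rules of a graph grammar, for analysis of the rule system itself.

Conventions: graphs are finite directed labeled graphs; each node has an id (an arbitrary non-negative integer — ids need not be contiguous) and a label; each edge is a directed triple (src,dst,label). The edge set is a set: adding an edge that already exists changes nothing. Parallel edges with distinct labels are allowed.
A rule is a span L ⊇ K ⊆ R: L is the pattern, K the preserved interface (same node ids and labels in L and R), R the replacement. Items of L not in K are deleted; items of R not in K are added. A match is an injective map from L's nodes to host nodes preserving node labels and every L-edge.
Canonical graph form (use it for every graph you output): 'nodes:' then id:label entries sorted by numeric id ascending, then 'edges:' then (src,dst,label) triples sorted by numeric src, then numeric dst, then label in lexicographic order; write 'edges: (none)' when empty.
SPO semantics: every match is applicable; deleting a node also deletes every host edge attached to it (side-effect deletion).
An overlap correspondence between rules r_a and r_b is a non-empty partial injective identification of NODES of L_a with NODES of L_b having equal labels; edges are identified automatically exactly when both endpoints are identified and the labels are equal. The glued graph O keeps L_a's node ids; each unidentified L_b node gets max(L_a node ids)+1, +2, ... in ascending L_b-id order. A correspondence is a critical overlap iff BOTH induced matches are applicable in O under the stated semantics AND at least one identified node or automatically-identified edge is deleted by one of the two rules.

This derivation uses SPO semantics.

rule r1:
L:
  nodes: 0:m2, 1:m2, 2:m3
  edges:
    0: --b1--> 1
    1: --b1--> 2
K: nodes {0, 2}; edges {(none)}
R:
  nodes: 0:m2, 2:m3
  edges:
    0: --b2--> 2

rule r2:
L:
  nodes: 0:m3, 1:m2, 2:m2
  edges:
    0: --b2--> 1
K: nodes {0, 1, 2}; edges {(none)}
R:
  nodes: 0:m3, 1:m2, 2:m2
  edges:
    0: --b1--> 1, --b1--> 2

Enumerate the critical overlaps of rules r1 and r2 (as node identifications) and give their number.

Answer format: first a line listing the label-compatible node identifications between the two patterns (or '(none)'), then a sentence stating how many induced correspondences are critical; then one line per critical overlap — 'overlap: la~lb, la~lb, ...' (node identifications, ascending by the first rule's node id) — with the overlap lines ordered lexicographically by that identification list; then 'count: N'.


label-compatible node identifications between L(r1) and L(r2): 0~1, 0~2, 1~1, 1~2, 2~0
8 of the induced correspondences are critical overlaps of r1 and r2.
overlap: 0~1, 1~2
overlap: 0~1, 1~2, 2~0
overlap: 0~2, 1~1
overlap: 0~2, 1~1, 2~0
overlap: 1~1
overlap: 1~1, 2~0
overlap: 1~2
overlap: 1~2, 2~0
count: 8


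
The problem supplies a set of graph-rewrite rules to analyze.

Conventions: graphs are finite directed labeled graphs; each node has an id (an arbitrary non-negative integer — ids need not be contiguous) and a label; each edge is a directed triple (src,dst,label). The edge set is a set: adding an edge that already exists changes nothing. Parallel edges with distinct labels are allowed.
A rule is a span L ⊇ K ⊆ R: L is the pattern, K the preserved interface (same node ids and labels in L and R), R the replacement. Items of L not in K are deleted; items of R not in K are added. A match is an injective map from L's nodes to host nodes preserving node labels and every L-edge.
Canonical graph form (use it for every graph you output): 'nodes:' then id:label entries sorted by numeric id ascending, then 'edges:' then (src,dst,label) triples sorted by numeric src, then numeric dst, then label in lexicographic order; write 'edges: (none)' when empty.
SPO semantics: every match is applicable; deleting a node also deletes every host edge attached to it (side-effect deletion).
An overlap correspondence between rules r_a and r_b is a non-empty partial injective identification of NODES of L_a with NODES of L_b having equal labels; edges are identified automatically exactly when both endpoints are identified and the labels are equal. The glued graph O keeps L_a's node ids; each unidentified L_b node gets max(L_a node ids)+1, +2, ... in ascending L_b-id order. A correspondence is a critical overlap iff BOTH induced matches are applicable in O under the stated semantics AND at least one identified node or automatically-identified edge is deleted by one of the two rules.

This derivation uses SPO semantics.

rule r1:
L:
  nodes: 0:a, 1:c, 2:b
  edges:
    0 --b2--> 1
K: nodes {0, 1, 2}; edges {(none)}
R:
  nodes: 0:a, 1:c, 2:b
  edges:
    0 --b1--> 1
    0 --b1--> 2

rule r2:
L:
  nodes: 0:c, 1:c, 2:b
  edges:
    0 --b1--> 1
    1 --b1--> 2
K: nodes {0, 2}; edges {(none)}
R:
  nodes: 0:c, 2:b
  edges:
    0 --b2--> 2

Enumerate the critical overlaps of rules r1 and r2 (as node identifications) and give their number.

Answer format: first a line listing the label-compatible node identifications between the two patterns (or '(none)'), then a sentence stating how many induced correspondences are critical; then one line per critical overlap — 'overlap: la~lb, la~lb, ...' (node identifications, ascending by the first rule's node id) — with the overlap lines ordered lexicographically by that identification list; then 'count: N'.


label-compatible node identifications between L(r1) and L(r2): 1~0, 1~1, 2~2
2 of the induced correspondences are critical overlaps of r1 and r2.
overlap: 1~1
overlap: 1~1, 2~2
count: 2


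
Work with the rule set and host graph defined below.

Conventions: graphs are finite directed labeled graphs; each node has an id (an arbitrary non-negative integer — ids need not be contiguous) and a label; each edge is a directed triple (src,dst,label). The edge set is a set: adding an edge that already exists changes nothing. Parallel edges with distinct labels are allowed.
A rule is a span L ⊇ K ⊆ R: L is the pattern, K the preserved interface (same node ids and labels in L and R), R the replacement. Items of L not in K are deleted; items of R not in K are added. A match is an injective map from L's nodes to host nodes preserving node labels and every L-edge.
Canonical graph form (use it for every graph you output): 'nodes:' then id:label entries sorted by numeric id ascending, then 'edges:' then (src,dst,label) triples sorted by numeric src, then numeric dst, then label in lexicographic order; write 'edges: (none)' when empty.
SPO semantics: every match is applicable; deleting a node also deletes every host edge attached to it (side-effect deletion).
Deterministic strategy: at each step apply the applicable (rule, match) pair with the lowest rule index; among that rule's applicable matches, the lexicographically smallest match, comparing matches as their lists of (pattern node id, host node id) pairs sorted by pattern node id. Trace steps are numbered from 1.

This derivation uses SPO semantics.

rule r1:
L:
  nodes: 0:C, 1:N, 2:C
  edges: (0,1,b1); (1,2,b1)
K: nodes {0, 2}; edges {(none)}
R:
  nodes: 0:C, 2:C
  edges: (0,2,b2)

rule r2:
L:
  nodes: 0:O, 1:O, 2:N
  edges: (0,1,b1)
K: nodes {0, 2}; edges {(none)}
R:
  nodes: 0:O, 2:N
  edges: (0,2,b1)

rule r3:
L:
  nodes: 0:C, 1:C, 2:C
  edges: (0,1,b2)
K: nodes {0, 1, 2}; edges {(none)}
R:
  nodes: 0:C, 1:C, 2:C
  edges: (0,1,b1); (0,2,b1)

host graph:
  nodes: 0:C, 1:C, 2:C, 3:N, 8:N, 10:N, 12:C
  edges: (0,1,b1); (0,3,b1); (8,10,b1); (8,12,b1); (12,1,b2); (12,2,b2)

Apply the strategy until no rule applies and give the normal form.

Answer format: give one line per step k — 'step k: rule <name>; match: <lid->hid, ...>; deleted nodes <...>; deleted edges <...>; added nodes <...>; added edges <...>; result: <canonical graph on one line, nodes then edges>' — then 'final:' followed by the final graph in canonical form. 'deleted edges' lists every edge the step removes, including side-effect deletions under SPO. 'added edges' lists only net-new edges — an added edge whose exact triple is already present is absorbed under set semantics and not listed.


step 1: rule r3; match: 0->12, 1->1, 2->0; deleted nodes (none); deleted edges (12,1,b2); added nodes (none); added edges (12,0,b1); (12,1,b1); result: nodes: 0:C, 1:C, 2:C, 3:N, 8:N, 10:N, 12:C edges: (0,1,b1); (0,3,b1); (8,10,b1); (8,12,b1); (12,0,b1); (12,1,b1); (12,2,b2)
step 2: rule r3; match: 0->12, 1->2, 2->0; deleted nodes (none); deleted edges (12,2,b2); added nodes (none); added edges (12,2,b1); result: nodes: 0:C, 1:C, 2:C, 3:N, 8:N, 10:N, 12:C edges: (0,1,b1); (0,3,b1); (8,10,b1); (8,12,b1); (12,0,b1); (12,1,b1); (12,2,b1)
final:
nodes: 0:C, 1:C, 2:C, 3:N, 8:N, 10:N, 12:C
edges: (0,1,b1); (0,3,b1); (8,10,b1); (8,12,b1); (12,0,b1); (12,1,b1); (12,2,b1)


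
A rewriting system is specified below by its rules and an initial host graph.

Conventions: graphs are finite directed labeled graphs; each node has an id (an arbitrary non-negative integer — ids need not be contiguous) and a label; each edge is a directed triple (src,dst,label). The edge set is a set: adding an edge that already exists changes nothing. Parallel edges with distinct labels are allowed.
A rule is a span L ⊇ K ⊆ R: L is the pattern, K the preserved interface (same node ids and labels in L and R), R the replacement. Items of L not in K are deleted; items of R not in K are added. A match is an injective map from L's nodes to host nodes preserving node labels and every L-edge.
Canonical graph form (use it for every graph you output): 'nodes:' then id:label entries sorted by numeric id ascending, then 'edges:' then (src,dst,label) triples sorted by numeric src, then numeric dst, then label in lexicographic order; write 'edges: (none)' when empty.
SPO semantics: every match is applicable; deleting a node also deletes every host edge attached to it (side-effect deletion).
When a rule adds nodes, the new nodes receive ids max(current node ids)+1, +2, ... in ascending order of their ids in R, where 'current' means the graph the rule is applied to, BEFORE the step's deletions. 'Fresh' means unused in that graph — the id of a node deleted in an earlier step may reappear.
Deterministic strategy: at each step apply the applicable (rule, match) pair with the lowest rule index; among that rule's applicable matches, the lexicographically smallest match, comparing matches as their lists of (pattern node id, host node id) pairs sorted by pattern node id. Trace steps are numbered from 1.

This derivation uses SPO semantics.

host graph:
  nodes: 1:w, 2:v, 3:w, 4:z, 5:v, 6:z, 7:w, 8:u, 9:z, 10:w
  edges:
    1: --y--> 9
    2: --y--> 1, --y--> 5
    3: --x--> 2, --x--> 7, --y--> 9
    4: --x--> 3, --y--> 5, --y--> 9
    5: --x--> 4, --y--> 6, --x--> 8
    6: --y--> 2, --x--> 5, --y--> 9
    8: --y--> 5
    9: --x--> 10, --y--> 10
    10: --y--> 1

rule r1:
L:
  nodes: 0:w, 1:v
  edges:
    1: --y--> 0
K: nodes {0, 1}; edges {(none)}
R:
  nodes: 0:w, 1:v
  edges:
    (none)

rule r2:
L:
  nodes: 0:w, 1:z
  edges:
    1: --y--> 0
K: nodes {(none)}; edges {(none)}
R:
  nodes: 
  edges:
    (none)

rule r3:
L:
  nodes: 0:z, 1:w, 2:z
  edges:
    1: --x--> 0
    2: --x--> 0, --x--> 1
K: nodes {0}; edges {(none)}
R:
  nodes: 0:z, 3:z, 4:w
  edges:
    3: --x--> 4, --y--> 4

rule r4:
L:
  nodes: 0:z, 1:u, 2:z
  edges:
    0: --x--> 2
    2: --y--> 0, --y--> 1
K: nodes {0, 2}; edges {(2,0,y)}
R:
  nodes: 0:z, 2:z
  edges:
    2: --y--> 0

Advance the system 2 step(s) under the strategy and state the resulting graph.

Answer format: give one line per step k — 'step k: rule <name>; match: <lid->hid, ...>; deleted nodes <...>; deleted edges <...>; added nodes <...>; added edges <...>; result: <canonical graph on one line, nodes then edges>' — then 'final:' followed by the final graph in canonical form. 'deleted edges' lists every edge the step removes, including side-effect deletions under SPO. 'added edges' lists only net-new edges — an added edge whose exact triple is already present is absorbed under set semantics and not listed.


step 1: rule r1; match: 0->1, 1->2; deleted nodes (none); deleted edges (2,1,y); added nodes (none); added edges (none); result: nodes: 1:w, 2:v, 3:w, 4:z, 5:v, 6:z, 7:w, 8:u, 9:z, 10:w edges: (1,9,y); (2,5,y); (3,2,x); (3,7,x); (3,9,y); (4,3,x); (4,5,y); (4,9,y); (5,4,x); (5,6,y); (5,8,x); (6,2,y); (6,5,x); (6,9,y); (8,5,y); (9,10,x); (9,10,y); (10,1,y)
step 2: rule r2; match: 0->10, 1->9; deleted nodes 9, 10; deleted edges (1,9,y); (3,9,y); (4,9,y); (6,9,y); (9,10,x); (9,10,y); (10,1,y); added nodes (none); added edges (none); result: nodes: 1:w, 2:v, 3:w, 4:z, 5:v, 6:z, 7:w, 8:u edges: (2,5,y); (3,2,x); (3,7,x); (4,3,x); (4,5,y); (5,4,x); (5,6,y); (5,8,x); (6,2,y); (6,5,x); (8,5,y)
final:
nodes: 1:w, 2:v, 3:w, 4:z, 5:v, 6:z, 7:w, 8:u
edges: (2,5,y); (3,2,x); (3,7,x); (4,3,x); (4,5,y); (5,4,x); (5,6,y); (5,8,x); (6,2,y); (6,5,x); (8,5,y)


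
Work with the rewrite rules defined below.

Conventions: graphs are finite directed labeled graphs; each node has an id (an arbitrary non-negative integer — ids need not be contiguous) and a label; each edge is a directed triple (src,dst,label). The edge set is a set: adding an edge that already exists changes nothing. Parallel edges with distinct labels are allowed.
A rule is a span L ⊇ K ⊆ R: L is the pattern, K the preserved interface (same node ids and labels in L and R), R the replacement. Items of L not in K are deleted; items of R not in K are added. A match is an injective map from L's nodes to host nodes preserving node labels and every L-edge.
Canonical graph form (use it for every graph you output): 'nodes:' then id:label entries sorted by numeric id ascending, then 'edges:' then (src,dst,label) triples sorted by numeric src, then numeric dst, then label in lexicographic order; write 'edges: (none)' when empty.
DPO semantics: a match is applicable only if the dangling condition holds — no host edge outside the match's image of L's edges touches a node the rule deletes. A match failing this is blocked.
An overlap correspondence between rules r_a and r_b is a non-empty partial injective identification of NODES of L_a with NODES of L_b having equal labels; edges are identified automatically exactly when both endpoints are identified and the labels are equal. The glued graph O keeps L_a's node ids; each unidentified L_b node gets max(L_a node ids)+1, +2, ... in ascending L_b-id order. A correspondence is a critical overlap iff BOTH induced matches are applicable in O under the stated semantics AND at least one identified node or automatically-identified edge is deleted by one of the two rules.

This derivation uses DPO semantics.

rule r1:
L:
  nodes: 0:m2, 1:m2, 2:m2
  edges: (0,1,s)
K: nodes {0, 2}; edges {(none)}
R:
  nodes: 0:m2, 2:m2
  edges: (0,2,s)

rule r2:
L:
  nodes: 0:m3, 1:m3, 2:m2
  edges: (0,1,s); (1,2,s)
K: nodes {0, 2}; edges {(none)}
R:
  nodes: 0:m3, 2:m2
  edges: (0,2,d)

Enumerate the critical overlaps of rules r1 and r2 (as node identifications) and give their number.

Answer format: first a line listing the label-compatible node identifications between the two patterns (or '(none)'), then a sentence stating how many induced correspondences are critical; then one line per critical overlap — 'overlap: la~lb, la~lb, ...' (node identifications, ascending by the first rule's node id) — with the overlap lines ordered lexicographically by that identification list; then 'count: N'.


label-compatible node identifications between L(r1) and L(r2): 0~2, 1~2, 2~2
0 of the induced correspondences are critical overlaps of r1 and r2.
count: 0
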